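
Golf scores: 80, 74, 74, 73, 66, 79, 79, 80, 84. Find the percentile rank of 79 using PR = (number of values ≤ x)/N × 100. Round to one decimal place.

66.7

N = 9.
Strictly below 79: 4. Equal to 79: 2.
PR = 6/9 × 100 = 66.7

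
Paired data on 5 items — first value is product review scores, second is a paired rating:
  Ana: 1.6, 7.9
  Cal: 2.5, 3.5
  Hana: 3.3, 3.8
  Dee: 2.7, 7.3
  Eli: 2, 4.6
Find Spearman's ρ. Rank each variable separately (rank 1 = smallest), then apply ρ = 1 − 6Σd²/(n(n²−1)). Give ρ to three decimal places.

-0.500

Ranks of variable 1: 1, 3, 5, 4, 2
Ranks of variable 2: 5, 1, 2, 4, 3
d = r₁ − r₂: -4, 2, 3, 0, -1
d²: 16, 4, 9, 0, 1; Σd² = 30
ρ = 1 − 6·30/(5·24) = 1 − 180/120 = -0.500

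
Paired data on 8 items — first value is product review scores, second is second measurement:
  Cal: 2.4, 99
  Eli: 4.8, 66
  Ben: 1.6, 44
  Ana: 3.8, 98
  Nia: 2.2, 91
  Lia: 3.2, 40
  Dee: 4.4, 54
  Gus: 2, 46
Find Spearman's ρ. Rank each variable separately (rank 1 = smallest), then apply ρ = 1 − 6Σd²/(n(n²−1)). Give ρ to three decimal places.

Ranks of variable 1: 4, 8, 1, 6, 3, 5, 7, 2
Ranks of variable 2: 8, 5, 2, 7, 6, 1, 4, 3
d = r₁ − r₂: -4, 3, -1, -1, -3, 4, 3, -1
d²: 16, 9, 1, 1, 9, 16, 9, 1; Σd² = 62
ρ = 1 − 6·62/(8·63) = 1 − 372/504 = 0.262

0.262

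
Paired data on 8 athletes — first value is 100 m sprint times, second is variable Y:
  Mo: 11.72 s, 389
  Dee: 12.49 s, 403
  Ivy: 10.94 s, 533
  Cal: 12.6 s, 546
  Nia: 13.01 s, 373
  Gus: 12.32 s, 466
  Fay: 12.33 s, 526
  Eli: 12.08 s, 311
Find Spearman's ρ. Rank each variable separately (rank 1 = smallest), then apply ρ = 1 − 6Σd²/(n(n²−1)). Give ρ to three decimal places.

Ranks of variable 1: 2, 6, 1, 7, 8, 4, 5, 3
Ranks of variable 2: 3, 4, 7, 8, 2, 5, 6, 1
d = r₁ − r₂: -1, 2, -6, -1, 6, -1, -1, 2
d²: 1, 4, 36, 1, 36, 1, 1, 4; Σd² = 84
ρ = 1 − 6·84/(8·63) = 1 − 504/504 = 0.000

0.000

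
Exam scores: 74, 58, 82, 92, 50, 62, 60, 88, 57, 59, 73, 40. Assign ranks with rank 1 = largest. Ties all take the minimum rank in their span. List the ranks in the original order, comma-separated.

Sorted (descending): 92, 88, 82, 74, 73, 62, 60, 59, 58, 57, 50, 40
No ties — each value takes its position as its rank.

4, 9, 3, 1, 11, 6, 7, 2, 10, 8, 5, 12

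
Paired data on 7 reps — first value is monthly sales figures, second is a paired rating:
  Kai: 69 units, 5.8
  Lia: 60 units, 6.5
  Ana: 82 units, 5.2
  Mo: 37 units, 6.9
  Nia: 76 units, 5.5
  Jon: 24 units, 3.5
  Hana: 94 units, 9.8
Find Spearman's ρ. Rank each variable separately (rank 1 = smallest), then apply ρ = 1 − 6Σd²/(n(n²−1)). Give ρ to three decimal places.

Ranks of variable 1: 4, 3, 6, 2, 5, 1, 7
Ranks of variable 2: 4, 5, 2, 6, 3, 1, 7
d = r₁ − r₂: 0, -2, 4, -4, 2, 0, 0
d²: 0, 4, 16, 16, 4, 0, 0; Σd² = 40
ρ = 1 − 6·40/(7·48) = 1 − 240/336 = 0.286

0.286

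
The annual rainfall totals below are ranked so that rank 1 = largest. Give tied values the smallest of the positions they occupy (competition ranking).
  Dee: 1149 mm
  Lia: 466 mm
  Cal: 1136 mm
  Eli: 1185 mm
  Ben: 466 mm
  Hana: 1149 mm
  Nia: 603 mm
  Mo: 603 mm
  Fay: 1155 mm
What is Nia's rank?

Sorted (descending): 1185, 1155, 1149, 1149, 1136, 603, 603, 466, 466
The 2 values of 1149 occupy positions 3–4 → each gets rank 3.
The 2 values of 603 occupy positions 6–7 → each gets rank 6.
The 2 values of 466 occupy positions 8–9 → each gets rank 8.
Nia has value 603 mm → rank 6.

6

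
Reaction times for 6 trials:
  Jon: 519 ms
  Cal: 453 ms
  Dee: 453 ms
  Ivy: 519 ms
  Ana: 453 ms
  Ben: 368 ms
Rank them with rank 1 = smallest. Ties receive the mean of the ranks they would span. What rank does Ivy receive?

Sorted (ascending): 368, 453, 453, 453, 519, 519
The 3 values of 453 occupy positions 2–4 → average rank 3.
The 2 values of 519 occupy positions 5–6 → average rank (5+6)/2 = 5.5.
Ivy has value 519 ms → rank 5.5.

5.5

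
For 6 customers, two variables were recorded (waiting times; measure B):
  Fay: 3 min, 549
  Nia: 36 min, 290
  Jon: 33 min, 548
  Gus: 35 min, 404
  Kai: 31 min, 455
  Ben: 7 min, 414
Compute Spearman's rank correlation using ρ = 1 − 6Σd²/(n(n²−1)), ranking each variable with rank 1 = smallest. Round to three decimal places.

Ranks of variable 1: 1, 6, 4, 5, 3, 2
Ranks of variable 2: 6, 1, 5, 2, 4, 3
d = r₁ − r₂: -5, 5, -1, 3, -1, -1
d²: 25, 25, 1, 9, 1, 1; Σd² = 62
ρ = 1 − 6·62/(6·35) = 1 − 372/210 = -0.771

-0.771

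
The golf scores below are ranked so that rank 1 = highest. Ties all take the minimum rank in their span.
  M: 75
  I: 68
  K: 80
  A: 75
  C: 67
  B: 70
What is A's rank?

Sorted (descending): 80, 75, 75, 70, 68, 67
The 2 values of 75 occupy positions 2–3 → each gets rank 2.
A has value 75 → rank 2.

2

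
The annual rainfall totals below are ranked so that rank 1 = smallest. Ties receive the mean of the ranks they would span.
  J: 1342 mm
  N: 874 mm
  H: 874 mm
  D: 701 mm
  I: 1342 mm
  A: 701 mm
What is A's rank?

Sorted (ascending): 701, 701, 874, 874, 1342, 1342
The 2 values of 701 occupy positions 1–2 → average rank (1+2)/2 = 1.5.
The 2 values of 874 occupy positions 3–4 → average rank (3+4)/2 = 3.5.
The 2 values of 1342 occupy positions 5–6 → average rank (5+6)/2 = 5.5.
A has value 701 mm → rank 1.5.

1.5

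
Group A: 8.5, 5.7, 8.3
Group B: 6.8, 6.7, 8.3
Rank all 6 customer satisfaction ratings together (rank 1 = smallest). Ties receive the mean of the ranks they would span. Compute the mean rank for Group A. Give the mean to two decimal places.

3.83

Sorted (ascending): 5.7, 6.7, 6.8, 8.3, 8.3, 8.5
The 2 values of 8.3 occupy positions 4–5 → average rank (4+5)/2 = 4.5.
Group A values → pooled ranks: 8.5→6, 5.7→1, 8.3→4.5
Mean rank = (6 + 1 + 4.5) / 3 = 3.83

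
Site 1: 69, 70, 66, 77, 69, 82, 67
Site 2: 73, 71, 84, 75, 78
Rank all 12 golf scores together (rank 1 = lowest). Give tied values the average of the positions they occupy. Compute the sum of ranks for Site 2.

43

Sorted (ascending): 66, 67, 69, 69, 70, 71, 73, 75, 77, 78, 82, 84
The 2 values of 69 occupy positions 3–4 → average rank (3+4)/2 = 3.5.
Site 2 values → pooled ranks: 73→7, 71→6, 84→12, 75→8, 78→10
Rank sum = 7 + 6 + 12 + 8 + 10 = 43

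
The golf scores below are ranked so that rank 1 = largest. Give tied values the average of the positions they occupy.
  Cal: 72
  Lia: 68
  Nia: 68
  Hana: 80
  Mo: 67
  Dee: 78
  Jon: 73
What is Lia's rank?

Sorted (descending): 80, 78, 73, 72, 68, 68, 67
The 2 values of 68 occupy positions 5–6 → average rank (5+6)/2 = 5.5.
Lia has value 68 → rank 5.5.

5.5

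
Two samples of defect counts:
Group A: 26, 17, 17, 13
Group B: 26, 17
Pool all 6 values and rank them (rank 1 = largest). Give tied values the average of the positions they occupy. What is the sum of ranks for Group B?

5.5

Sorted (descending): 26, 26, 17, 17, 17, 13
The 2 values of 26 occupy positions 1–2 → average rank (1+2)/2 = 1.5.
The 3 values of 17 occupy positions 3–5 → average rank 4.
Group B values → pooled ranks: 26→1.5, 17→4
Rank sum = 1.5 + 4 = 5.5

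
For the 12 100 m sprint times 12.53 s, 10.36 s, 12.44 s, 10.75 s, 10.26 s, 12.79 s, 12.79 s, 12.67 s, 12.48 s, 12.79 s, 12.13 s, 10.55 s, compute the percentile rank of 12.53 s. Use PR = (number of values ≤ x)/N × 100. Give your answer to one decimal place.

N = 12.
Strictly below 12.53: 7. Equal to 12.53: 1.
PR = 8/12 × 100 = 66.7

66.7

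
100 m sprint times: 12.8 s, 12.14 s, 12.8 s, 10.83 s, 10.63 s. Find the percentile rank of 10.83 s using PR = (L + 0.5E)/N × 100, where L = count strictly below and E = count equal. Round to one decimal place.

N = 5.
Strictly below 10.83: 1. Equal to 10.83: 1.
PR = (1 + 0.5·1)/5 × 100 = 30.0

30.0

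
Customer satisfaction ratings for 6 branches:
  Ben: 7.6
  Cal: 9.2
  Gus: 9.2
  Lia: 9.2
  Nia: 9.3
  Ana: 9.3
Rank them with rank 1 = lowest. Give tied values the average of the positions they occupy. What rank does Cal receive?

3

Sorted (ascending): 7.6, 9.2, 9.2, 9.2, 9.3, 9.3
The 3 values of 9.2 occupy positions 2–4 → average rank 3.
The 2 values of 9.3 occupy positions 5–6 → average rank (5+6)/2 = 5.5.
Cal has value 9.2 → rank 3.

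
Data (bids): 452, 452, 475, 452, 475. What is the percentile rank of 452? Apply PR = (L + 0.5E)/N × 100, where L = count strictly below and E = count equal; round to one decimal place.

N = 5.
Strictly below 452: 0. Equal to 452: 3.
PR = (0 + 0.5·3)/5 × 100 = 30.0

30.0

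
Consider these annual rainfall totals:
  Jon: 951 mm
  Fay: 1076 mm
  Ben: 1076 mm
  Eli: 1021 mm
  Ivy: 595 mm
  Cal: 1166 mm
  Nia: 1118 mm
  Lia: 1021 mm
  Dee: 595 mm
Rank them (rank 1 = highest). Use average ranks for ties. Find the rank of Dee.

8.5

Sorted (descending): 1166, 1118, 1076, 1076, 1021, 1021, 951, 595, 595
The 2 values of 1076 occupy positions 3–4 → average rank (3+4)/2 = 3.5.
The 2 values of 1021 occupy positions 5–6 → average rank (5+6)/2 = 5.5.
The 2 values of 595 occupy positions 8–9 → average rank (8+9)/2 = 8.5.
Dee has value 595 mm → rank 8.5.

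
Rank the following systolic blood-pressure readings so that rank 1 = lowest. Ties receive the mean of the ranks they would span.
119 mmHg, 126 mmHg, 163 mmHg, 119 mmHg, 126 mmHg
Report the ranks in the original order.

Sorted (ascending): 119, 119, 126, 126, 163
The 2 values of 119 occupy positions 1–2 → average rank (1+2)/2 = 1.5.
The 2 values of 126 occupy positions 3–4 → average rank (3+4)/2 = 3.5.

1.5, 3.5, 5, 1.5, 3.5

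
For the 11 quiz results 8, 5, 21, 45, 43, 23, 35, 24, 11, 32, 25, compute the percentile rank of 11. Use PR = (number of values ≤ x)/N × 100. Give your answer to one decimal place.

N = 11.
Strictly below 11: 2. Equal to 11: 1.
PR = 3/11 × 100 = 27.3

27.3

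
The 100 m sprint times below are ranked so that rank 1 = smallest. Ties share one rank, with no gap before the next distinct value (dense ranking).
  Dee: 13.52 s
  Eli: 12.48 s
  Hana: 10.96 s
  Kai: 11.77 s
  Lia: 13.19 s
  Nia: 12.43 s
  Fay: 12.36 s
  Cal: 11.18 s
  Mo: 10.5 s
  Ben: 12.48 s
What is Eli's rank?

7

Sorted (ascending): 10.5, 10.96, 11.18, 11.77, 12.36, 12.43, 12.48, 12.48, 13.19, 13.52
The 2 values of 12.48 share dense rank 7.
Remaining distinct values take the next consecutive integers.
Eli has value 12.48 s → rank 7.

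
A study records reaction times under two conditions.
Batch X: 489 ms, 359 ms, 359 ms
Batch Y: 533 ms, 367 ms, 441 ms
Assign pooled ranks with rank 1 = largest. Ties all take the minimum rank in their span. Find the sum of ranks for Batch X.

Sorted (descending): 533, 489, 441, 367, 359, 359
The 2 values of 359 occupy positions 5–6 → each gets rank 5.
Batch X values → pooled ranks: 489→2, 359→5, 359→5
Rank sum = 2 + 5 + 5 = 12

12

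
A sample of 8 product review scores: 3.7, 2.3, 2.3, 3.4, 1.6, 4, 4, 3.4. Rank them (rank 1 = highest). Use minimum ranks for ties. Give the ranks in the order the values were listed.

3, 6, 6, 4, 8, 1, 1, 4

Sorted (descending): 4, 4, 3.7, 3.4, 3.4, 2.3, 2.3, 1.6
The 2 values of 4 occupy positions 1–2 → each gets rank 1.
The 2 values of 3.4 occupy positions 4–5 → each gets rank 4.
The 2 values of 2.3 occupy positions 6–7 → each gets rank 6.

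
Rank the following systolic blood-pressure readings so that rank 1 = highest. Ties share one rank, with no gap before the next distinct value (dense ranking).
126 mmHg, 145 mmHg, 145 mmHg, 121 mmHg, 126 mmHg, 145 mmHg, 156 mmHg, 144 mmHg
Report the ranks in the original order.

Sorted (descending): 156, 145, 145, 145, 144, 126, 126, 121
The 3 values of 145 share dense rank 2.
The 2 values of 126 share dense rank 4.
Remaining distinct values take the next consecutive integers.

4, 2, 2, 5, 4, 2, 1, 3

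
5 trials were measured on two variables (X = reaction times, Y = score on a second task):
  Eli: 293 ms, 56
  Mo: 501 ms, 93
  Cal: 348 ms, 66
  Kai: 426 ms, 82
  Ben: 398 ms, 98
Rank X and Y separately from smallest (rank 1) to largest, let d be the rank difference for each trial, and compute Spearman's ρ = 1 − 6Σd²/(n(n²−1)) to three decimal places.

0.700

Ranks of variable 1: 1, 5, 2, 4, 3
Ranks of variable 2: 1, 4, 2, 3, 5
d = r₁ − r₂: 0, 1, 0, 1, -2
d²: 0, 1, 0, 1, 4; Σd² = 6
ρ = 1 − 6·6/(5·24) = 1 − 36/120 = 0.700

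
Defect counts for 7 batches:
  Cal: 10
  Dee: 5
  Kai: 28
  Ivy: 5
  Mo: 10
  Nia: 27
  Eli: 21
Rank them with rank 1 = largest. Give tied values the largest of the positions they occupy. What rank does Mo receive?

5

Sorted (descending): 28, 27, 21, 10, 10, 5, 5
The 2 values of 10 occupy positions 4–5 → each gets rank 5.
The 2 values of 5 occupy positions 6–7 → each gets rank 7.
Mo has value 10 → rank 5.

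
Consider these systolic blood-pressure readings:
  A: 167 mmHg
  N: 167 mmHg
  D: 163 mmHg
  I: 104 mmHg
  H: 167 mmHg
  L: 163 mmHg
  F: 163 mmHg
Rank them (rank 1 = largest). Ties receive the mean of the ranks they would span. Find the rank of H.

Sorted (descending): 167, 167, 167, 163, 163, 163, 104
The 3 values of 167 occupy positions 1–3 → average rank 2.
The 3 values of 163 occupy positions 4–6 → average rank 5.
H has value 167 mmHg → rank 2.

2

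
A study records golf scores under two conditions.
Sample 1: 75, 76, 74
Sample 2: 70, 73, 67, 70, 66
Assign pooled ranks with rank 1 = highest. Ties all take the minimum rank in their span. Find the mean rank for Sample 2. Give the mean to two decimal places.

5.80

Sorted (descending): 76, 75, 74, 73, 70, 70, 67, 66
The 2 values of 70 occupy positions 5–6 → each gets rank 5.
Sample 2 values → pooled ranks: 70→5, 73→4, 67→7, 70→5, 66→8
Mean rank = (5 + 4 + 7 + 5 + 8) / 5 = 5.80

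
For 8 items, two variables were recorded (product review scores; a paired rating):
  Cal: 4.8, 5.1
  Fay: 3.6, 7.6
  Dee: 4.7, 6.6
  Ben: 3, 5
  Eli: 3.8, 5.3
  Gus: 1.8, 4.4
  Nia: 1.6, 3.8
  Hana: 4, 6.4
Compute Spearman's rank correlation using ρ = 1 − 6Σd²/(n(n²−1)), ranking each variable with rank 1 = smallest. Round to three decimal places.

0.619

Ranks of variable 1: 8, 4, 7, 3, 5, 2, 1, 6
Ranks of variable 2: 4, 8, 7, 3, 5, 2, 1, 6
d = r₁ − r₂: 4, -4, 0, 0, 0, 0, 0, 0
d²: 16, 16, 0, 0, 0, 0, 0, 0; Σd² = 32
ρ = 1 − 6·32/(8·63) = 1 − 192/504 = 0.619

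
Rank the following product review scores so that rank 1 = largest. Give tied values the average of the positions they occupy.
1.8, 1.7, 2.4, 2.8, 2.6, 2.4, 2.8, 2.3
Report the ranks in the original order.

Sorted (descending): 2.8, 2.8, 2.6, 2.4, 2.4, 2.3, 1.8, 1.7
The 2 values of 2.8 occupy positions 1–2 → average rank (1+2)/2 = 1.5.
The 2 values of 2.4 occupy positions 4–5 → average rank (4+5)/2 = 4.5.

7, 8, 4.5, 1.5, 3, 4.5, 1.5, 6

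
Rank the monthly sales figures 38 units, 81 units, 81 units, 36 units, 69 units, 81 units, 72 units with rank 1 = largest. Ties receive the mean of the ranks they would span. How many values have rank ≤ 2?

3

Sorted (descending): 81, 81, 81, 72, 69, 38, 36
The 3 values of 81 occupy positions 1–3 → average rank 2.
Ranks ≤ 2: {2, 2, 2} → 3 values.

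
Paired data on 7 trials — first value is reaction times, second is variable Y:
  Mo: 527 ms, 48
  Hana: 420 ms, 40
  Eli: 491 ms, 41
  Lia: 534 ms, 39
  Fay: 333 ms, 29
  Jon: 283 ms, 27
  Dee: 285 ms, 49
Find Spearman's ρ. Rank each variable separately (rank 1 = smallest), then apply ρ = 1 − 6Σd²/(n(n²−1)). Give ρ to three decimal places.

Ranks of variable 1: 6, 4, 5, 7, 3, 1, 2
Ranks of variable 2: 6, 4, 5, 3, 2, 1, 7
d = r₁ − r₂: 0, 0, 0, 4, 1, 0, -5
d²: 0, 0, 0, 16, 1, 0, 25; Σd² = 42
ρ = 1 − 6·42/(7·48) = 1 − 252/336 = 0.250

0.250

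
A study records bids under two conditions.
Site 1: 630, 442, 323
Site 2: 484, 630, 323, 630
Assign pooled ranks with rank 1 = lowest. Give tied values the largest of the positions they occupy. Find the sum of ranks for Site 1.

12

Sorted (ascending): 323, 323, 442, 484, 630, 630, 630
The 2 values of 323 occupy positions 1–2 → each gets rank 2.
The 3 values of 630 occupy positions 5–7 → each gets rank 7.
Site 1 values → pooled ranks: 630→7, 442→3, 323→2
Rank sum = 7 + 3 + 2 = 12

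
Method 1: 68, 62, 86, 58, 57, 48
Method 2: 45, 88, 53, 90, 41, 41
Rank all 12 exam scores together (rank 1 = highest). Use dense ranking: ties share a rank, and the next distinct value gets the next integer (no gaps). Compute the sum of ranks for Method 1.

Sorted (descending): 90, 88, 86, 68, 62, 58, 57, 53, 48, 45, 41, 41
The 2 values of 41 share dense rank 11.
Remaining distinct values take the next consecutive integers.
Method 1 values → pooled ranks: 68→4, 62→5, 86→3, 58→6, 57→7, 48→9
Rank sum = 4 + 5 + 3 + 6 + 7 + 9 = 34

34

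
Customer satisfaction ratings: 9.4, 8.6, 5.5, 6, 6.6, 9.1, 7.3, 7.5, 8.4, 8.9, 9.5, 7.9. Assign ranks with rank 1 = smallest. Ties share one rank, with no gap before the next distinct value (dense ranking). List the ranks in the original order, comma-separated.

11, 8, 1, 2, 3, 10, 4, 5, 7, 9, 12, 6

Sorted (ascending): 5.5, 6, 6.6, 7.3, 7.5, 7.9, 8.4, 8.6, 8.9, 9.1, 9.4, 9.5
No ties — each value takes its position as its rank.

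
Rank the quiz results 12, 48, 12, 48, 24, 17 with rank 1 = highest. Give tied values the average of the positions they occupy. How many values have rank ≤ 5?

4

Sorted (descending): 48, 48, 24, 17, 12, 12
The 2 values of 48 occupy positions 1–2 → average rank (1+2)/2 = 1.5.
The 2 values of 12 occupy positions 5–6 → average rank (5+6)/2 = 5.5.
Ranks ≤ 5: {1.5, 1.5, 3, 4} → 4 values.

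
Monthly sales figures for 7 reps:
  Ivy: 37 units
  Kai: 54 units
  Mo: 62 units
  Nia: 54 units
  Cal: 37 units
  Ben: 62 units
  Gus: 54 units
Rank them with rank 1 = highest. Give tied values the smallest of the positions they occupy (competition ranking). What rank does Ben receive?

Sorted (descending): 62, 62, 54, 54, 54, 37, 37
The 2 values of 62 occupy positions 1–2 → each gets rank 1.
The 3 values of 54 occupy positions 3–5 → each gets rank 3.
The 2 values of 37 occupy positions 6–7 → each gets rank 6.
Ben has value 62 units → rank 1.

1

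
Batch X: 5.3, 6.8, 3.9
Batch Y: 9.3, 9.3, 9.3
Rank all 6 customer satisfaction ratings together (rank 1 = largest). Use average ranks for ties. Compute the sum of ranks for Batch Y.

Sorted (descending): 9.3, 9.3, 9.3, 6.8, 5.3, 3.9
The 3 values of 9.3 occupy positions 1–3 → average rank 2.
Batch Y values → pooled ranks: 9.3→2, 9.3→2, 9.3→2
Rank sum = 2 + 2 + 2 = 6

6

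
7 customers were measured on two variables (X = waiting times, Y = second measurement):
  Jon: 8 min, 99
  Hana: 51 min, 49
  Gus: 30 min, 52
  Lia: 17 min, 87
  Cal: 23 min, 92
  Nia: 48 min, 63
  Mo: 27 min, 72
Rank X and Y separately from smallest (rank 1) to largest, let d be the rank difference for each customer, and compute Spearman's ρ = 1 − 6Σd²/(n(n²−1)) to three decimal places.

Ranks of variable 1: 1, 7, 5, 2, 3, 6, 4
Ranks of variable 2: 7, 1, 2, 5, 6, 3, 4
d = r₁ − r₂: -6, 6, 3, -3, -3, 3, 0
d²: 36, 36, 9, 9, 9, 9, 0; Σd² = 108
ρ = 1 − 6·108/(7·48) = 1 − 648/336 = -0.929

-0.929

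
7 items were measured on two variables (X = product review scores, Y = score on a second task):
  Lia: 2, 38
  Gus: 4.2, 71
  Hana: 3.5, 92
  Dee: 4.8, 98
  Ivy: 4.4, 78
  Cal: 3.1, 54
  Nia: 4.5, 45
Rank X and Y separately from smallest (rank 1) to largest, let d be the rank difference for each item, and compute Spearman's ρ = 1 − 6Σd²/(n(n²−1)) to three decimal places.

Ranks of variable 1: 1, 4, 3, 7, 5, 2, 6
Ranks of variable 2: 1, 4, 6, 7, 5, 3, 2
d = r₁ − r₂: 0, 0, -3, 0, 0, -1, 4
d²: 0, 0, 9, 0, 0, 1, 16; Σd² = 26
ρ = 1 − 6·26/(7·48) = 1 − 156/336 = 0.536

0.536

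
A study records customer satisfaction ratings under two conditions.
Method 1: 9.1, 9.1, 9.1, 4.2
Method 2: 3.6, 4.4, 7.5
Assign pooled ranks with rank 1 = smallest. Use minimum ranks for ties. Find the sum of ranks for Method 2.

Sorted (ascending): 3.6, 4.2, 4.4, 7.5, 9.1, 9.1, 9.1
The 3 values of 9.1 occupy positions 5–7 → each gets rank 5.
Method 2 values → pooled ranks: 3.6→1, 4.4→3, 7.5→4
Rank sum = 1 + 3 + 4 = 8

8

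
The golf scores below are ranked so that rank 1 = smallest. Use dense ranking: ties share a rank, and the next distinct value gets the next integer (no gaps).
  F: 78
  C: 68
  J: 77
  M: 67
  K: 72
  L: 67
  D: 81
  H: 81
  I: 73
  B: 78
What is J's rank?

5

Sorted (ascending): 67, 67, 68, 72, 73, 77, 78, 78, 81, 81
The 2 values of 67 share dense rank 1.
The 2 values of 78 share dense rank 6.
The 2 values of 81 share dense rank 7.
Remaining distinct values take the next consecutive integers.
J has value 77 → rank 5.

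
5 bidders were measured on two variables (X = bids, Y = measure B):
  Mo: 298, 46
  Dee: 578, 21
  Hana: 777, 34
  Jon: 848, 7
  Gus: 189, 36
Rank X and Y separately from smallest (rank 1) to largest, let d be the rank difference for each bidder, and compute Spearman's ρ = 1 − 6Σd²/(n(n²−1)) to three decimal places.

Ranks of variable 1: 2, 3, 4, 5, 1
Ranks of variable 2: 5, 2, 3, 1, 4
d = r₁ − r₂: -3, 1, 1, 4, -3
d²: 9, 1, 1, 16, 9; Σd² = 36
ρ = 1 − 6·36/(5·24) = 1 − 216/120 = -0.800

-0.800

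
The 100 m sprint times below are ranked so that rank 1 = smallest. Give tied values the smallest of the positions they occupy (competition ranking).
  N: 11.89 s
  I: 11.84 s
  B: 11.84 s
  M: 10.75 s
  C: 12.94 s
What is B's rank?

Sorted (ascending): 10.75, 11.84, 11.84, 11.89, 12.94
The 2 values of 11.84 occupy positions 2–3 → each gets rank 2.
B has value 11.84 s → rank 2.

2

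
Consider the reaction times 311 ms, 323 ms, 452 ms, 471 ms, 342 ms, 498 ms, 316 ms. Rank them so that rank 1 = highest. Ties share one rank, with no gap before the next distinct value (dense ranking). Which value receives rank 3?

Sorted (descending): 498, 471, 452, 342, 323, 316, 311
No ties — each value takes its position as its rank.
Rank 3 → value 452.

452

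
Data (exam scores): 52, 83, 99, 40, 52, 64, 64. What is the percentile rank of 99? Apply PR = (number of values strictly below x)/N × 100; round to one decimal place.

N = 7.
Strictly below 99: 6. Equal to 99: 1.
PR = 6/7 × 100 = 85.7

85.7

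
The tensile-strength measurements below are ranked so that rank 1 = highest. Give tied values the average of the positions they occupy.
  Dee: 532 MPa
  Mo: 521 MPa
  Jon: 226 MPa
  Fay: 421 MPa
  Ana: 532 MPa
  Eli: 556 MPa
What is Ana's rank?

2.5

Sorted (descending): 556, 532, 532, 521, 421, 226
The 2 values of 532 occupy positions 2–3 → average rank (2+3)/2 = 2.5.
Ana has value 532 MPa → rank 2.5.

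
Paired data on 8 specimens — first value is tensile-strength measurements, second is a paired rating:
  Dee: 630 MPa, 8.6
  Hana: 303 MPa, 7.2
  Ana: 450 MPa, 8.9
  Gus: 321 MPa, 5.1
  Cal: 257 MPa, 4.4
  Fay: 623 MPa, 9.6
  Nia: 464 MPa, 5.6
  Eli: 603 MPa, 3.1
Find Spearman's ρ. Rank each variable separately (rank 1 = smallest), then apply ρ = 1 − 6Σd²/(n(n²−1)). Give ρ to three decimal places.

0.405

Ranks of variable 1: 8, 2, 4, 3, 1, 7, 5, 6
Ranks of variable 2: 6, 5, 7, 3, 2, 8, 4, 1
d = r₁ − r₂: 2, -3, -3, 0, -1, -1, 1, 5
d²: 4, 9, 9, 0, 1, 1, 1, 25; Σd² = 50
ρ = 1 − 6·50/(8·63) = 1 − 300/504 = 0.405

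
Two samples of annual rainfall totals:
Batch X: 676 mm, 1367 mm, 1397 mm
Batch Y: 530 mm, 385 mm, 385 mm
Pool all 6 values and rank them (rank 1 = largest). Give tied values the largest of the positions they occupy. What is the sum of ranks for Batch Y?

Sorted (descending): 1397, 1367, 676, 530, 385, 385
The 2 values of 385 occupy positions 5–6 → each gets rank 6.
Batch Y values → pooled ranks: 530→4, 385→6, 385→6
Rank sum = 4 + 6 + 6 = 16

16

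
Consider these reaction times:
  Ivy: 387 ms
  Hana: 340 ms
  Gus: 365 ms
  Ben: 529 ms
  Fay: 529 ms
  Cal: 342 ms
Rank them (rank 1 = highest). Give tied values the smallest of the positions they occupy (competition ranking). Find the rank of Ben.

Sorted (descending): 529, 529, 387, 365, 342, 340
The 2 values of 529 occupy positions 1–2 → each gets rank 1.
Ben has value 529 ms → rank 1.

1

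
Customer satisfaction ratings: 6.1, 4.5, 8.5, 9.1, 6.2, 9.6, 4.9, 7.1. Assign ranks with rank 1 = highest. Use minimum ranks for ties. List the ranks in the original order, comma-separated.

6, 8, 3, 2, 5, 1, 7, 4

Sorted (descending): 9.6, 9.1, 8.5, 7.1, 6.2, 6.1, 4.9, 4.5
No ties — each value takes its position as its rank.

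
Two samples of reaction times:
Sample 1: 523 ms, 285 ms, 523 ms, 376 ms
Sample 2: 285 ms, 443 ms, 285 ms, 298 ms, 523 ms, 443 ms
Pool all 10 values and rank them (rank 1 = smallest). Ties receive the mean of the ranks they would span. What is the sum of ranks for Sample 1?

25

Sorted (ascending): 285, 285, 285, 298, 376, 443, 443, 523, 523, 523
The 3 values of 285 occupy positions 1–3 → average rank 2.
The 2 values of 443 occupy positions 6–7 → average rank (6+7)/2 = 6.5.
The 3 values of 523 occupy positions 8–10 → average rank 9.
Sample 1 values → pooled ranks: 523→9, 285→2, 523→9, 376→5
Rank sum = 9 + 2 + 9 + 5 = 25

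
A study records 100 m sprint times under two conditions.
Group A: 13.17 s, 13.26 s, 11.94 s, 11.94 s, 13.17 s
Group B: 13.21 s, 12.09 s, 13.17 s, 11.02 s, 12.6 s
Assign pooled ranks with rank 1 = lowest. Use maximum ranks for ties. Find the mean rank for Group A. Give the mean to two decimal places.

6.40

Sorted (ascending): 11.02, 11.94, 11.94, 12.09, 12.6, 13.17, 13.17, 13.17, 13.21, 13.26
The 2 values of 11.94 occupy positions 2–3 → each gets rank 3.
The 3 values of 13.17 occupy positions 6–8 → each gets rank 8.
Group A values → pooled ranks: 13.17→8, 13.26→10, 11.94→3, 11.94→3, 13.17→8
Mean rank = (8 + 10 + 3 + 3 + 8) / 5 = 6.40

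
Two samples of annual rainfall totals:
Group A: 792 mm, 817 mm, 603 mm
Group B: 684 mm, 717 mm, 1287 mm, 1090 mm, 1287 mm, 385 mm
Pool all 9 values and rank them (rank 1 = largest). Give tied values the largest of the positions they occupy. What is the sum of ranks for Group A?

17

Sorted (descending): 1287, 1287, 1090, 817, 792, 717, 684, 603, 385
The 2 values of 1287 occupy positions 1–2 → each gets rank 2.
Group A values → pooled ranks: 792→5, 817→4, 603→8
Rank sum = 5 + 4 + 8 = 17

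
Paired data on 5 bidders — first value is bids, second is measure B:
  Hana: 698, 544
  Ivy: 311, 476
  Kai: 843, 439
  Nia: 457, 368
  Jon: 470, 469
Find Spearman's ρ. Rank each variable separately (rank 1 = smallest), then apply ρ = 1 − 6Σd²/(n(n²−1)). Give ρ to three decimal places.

0.000

Ranks of variable 1: 4, 1, 5, 2, 3
Ranks of variable 2: 5, 4, 2, 1, 3
d = r₁ − r₂: -1, -3, 3, 1, 0
d²: 1, 9, 9, 1, 0; Σd² = 20
ρ = 1 − 6·20/(5·24) = 1 − 120/120 = 0.000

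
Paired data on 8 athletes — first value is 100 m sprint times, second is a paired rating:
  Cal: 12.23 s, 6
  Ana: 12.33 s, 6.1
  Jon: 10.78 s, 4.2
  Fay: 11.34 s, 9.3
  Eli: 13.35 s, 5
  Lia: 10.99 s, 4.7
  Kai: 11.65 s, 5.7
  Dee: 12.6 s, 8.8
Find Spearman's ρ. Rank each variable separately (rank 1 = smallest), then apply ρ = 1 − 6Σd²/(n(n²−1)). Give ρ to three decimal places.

Ranks of variable 1: 5, 6, 1, 3, 8, 2, 4, 7
Ranks of variable 2: 5, 6, 1, 8, 3, 2, 4, 7
d = r₁ − r₂: 0, 0, 0, -5, 5, 0, 0, 0
d²: 0, 0, 0, 25, 25, 0, 0, 0; Σd² = 50
ρ = 1 − 6·50/(8·63) = 1 − 300/504 = 0.405

0.405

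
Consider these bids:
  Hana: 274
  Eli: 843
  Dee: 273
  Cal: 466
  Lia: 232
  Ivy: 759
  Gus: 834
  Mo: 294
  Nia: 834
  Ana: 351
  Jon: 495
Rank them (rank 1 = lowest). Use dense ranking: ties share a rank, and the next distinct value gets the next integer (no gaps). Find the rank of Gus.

9

Sorted (ascending): 232, 273, 274, 294, 351, 466, 495, 759, 834, 834, 843
The 2 values of 834 share dense rank 9.
Remaining distinct values take the next consecutive integers.
Gus has value 834 → rank 9.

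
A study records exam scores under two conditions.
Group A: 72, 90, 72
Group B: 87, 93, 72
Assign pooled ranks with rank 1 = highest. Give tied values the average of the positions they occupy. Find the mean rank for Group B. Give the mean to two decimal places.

3.00

Sorted (descending): 93, 90, 87, 72, 72, 72
The 3 values of 72 occupy positions 4–6 → average rank 5.
Group B values → pooled ranks: 87→3, 93→1, 72→5
Mean rank = (3 + 1 + 5) / 3 = 3.00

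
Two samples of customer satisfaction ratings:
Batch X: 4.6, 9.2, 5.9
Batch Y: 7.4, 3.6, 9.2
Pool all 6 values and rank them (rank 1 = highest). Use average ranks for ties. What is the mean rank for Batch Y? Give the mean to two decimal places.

3.50

Sorted (descending): 9.2, 9.2, 7.4, 5.9, 4.6, 3.6
The 2 values of 9.2 occupy positions 1–2 → average rank (1+2)/2 = 1.5.
Batch Y values → pooled ranks: 7.4→3, 3.6→6, 9.2→1.5
Mean rank = (3 + 6 + 1.5) / 3 = 3.50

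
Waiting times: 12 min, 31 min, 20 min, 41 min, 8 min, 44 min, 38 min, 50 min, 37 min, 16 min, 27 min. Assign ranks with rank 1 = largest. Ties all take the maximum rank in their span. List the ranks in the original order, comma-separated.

Sorted (descending): 50, 44, 41, 38, 37, 31, 27, 20, 16, 12, 8
No ties — each value takes its position as its rank.

10, 6, 8, 3, 11, 2, 4, 1, 5, 9, 7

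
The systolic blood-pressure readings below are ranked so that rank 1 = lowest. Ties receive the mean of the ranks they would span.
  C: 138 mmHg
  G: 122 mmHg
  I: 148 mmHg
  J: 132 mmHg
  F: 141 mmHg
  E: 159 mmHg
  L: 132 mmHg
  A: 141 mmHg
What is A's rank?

Sorted (ascending): 122, 132, 132, 138, 141, 141, 148, 159
The 2 values of 132 occupy positions 2–3 → average rank (2+3)/2 = 2.5.
The 2 values of 141 occupy positions 5–6 → average rank (5+6)/2 = 5.5.
A has value 141 mmHg → rank 5.5.

5.5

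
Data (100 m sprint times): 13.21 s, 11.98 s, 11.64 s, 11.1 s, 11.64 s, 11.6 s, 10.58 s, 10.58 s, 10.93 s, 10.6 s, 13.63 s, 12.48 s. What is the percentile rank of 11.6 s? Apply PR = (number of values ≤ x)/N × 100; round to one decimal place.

N = 12.
Strictly below 11.6: 5. Equal to 11.6: 1.
PR = 6/12 × 100 = 50.0

50.0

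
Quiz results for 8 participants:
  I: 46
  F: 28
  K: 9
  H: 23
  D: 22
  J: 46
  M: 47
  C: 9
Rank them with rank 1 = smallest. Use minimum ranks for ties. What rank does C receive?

Sorted (ascending): 9, 9, 22, 23, 28, 46, 46, 47
The 2 values of 9 occupy positions 1–2 → each gets rank 1.
The 2 values of 46 occupy positions 6–7 → each gets rank 6.
C has value 9 → rank 1.

1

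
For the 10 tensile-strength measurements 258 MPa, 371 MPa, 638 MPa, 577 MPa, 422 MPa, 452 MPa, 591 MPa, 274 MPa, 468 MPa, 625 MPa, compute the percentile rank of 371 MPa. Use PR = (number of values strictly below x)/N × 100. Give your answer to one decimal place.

N = 10.
Strictly below 371: 2. Equal to 371: 1.
PR = 2/10 × 100 = 20.0

20.0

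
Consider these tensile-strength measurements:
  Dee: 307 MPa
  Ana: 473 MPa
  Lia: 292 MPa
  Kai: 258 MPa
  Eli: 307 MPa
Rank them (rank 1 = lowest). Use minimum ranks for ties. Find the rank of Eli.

Sorted (ascending): 258, 292, 307, 307, 473
The 2 values of 307 occupy positions 3–4 → each gets rank 3.
Eli has value 307 MPa → rank 3.

3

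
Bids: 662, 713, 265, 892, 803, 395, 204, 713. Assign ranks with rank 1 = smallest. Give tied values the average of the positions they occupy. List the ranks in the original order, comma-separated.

Sorted (ascending): 204, 265, 395, 662, 713, 713, 803, 892
The 2 values of 713 occupy positions 5–6 → average rank (5+6)/2 = 5.5.

4, 5.5, 2, 8, 7, 3, 1, 5.5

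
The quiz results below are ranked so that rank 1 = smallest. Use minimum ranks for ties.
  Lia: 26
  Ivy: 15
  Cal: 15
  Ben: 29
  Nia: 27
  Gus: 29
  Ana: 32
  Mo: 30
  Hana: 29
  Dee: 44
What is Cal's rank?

1

Sorted (ascending): 15, 15, 26, 27, 29, 29, 29, 30, 32, 44
The 2 values of 15 occupy positions 1–2 → each gets rank 1.
The 3 values of 29 occupy positions 5–7 → each gets rank 5.
Cal has value 15 → rank 1.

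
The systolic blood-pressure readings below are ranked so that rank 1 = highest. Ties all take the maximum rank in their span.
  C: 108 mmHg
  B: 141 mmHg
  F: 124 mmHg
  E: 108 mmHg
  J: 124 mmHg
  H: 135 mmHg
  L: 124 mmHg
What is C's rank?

7

Sorted (descending): 141, 135, 124, 124, 124, 108, 108
The 3 values of 124 occupy positions 3–5 → each gets rank 5.
The 2 values of 108 occupy positions 6–7 → each gets rank 7.
C has value 108 mmHg → rank 7.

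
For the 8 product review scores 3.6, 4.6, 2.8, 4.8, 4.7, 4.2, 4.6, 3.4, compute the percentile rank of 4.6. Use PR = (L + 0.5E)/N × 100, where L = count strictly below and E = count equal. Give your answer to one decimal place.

N = 8.
Strictly below 4.6: 4. Equal to 4.6: 2.
PR = (4 + 0.5·2)/8 × 100 = 62.5

62.5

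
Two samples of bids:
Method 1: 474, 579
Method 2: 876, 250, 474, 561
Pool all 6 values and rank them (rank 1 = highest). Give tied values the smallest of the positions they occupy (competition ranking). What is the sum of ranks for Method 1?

6

Sorted (descending): 876, 579, 561, 474, 474, 250
The 2 values of 474 occupy positions 4–5 → each gets rank 4.
Method 1 values → pooled ranks: 474→4, 579→2
Rank sum = 4 + 2 = 6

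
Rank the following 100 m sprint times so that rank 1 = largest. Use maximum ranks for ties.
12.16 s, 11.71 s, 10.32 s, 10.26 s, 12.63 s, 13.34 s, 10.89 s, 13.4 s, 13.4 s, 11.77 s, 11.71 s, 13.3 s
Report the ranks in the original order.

Sorted (descending): 13.4, 13.4, 13.34, 13.3, 12.63, 12.16, 11.77, 11.71, 11.71, 10.89, 10.32, 10.26
The 2 values of 13.4 occupy positions 1–2 → each gets rank 2.
The 2 values of 11.71 occupy positions 8–9 → each gets rank 9.

6, 9, 11, 12, 5, 3, 10, 2, 2, 7, 9, 4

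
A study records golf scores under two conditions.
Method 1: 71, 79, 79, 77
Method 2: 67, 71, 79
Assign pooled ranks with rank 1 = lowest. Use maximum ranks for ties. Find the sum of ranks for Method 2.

11

Sorted (ascending): 67, 71, 71, 77, 79, 79, 79
The 2 values of 71 occupy positions 2–3 → each gets rank 3.
The 3 values of 79 occupy positions 5–7 → each gets rank 7.
Method 2 values → pooled ranks: 67→1, 71→3, 79→7
Rank sum = 1 + 3 + 7 = 11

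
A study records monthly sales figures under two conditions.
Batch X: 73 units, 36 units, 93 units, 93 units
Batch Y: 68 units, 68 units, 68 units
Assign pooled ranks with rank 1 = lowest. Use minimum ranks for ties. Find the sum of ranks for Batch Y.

6

Sorted (ascending): 36, 68, 68, 68, 73, 93, 93
The 3 values of 68 occupy positions 2–4 → each gets rank 2.
The 2 values of 93 occupy positions 6–7 → each gets rank 6.
Batch Y values → pooled ranks: 68→2, 68→2, 68→2
Rank sum = 2 + 2 + 2 = 6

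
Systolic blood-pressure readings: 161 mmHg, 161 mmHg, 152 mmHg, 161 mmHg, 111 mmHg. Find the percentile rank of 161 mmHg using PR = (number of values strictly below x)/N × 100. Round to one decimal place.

N = 5.
Strictly below 161: 2. Equal to 161: 3.
PR = 2/5 × 100 = 40.0

40.0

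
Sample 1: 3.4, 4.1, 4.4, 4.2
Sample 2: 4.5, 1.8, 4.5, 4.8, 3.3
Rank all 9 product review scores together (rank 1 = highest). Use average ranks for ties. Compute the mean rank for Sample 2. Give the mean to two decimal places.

4.60

Sorted (descending): 4.8, 4.5, 4.5, 4.4, 4.2, 4.1, 3.4, 3.3, 1.8
The 2 values of 4.5 occupy positions 2–3 → average rank (2+3)/2 = 2.5.
Sample 2 values → pooled ranks: 4.5→2.5, 1.8→9, 4.5→2.5, 4.8→1, 3.3→8
Mean rank = (2.5 + 9 + 2.5 + 1 + 8) / 5 = 4.60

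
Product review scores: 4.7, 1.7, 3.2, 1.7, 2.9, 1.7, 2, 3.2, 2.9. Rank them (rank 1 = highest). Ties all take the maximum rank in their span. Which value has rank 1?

4.7

Sorted (descending): 4.7, 3.2, 3.2, 2.9, 2.9, 2, 1.7, 1.7, 1.7
The 2 values of 3.2 occupy positions 2–3 → each gets rank 3.
The 2 values of 2.9 occupy positions 4–5 → each gets rank 5.
The 3 values of 1.7 occupy positions 7–9 → each gets rank 9.
Rank 1 → value 4.7.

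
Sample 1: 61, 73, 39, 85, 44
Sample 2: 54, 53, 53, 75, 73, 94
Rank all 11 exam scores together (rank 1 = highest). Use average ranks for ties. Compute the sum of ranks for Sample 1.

33.5

Sorted (descending): 94, 85, 75, 73, 73, 61, 54, 53, 53, 44, 39
The 2 values of 73 occupy positions 4–5 → average rank (4+5)/2 = 4.5.
The 2 values of 53 occupy positions 8–9 → average rank (8+9)/2 = 8.5.
Sample 1 values → pooled ranks: 61→6, 73→4.5, 39→11, 85→2, 44→10
Rank sum = 6 + 4.5 + 11 + 2 + 10 = 33.5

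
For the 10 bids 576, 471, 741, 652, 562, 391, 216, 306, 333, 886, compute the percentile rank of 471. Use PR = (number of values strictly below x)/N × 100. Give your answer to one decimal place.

N = 10.
Strictly below 471: 4. Equal to 471: 1.
PR = 4/10 × 100 = 40.0

40.0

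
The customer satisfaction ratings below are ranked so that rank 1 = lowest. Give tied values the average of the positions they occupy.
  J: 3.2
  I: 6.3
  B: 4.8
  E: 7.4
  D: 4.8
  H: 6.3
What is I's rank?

4.5

Sorted (ascending): 3.2, 4.8, 4.8, 6.3, 6.3, 7.4
The 2 values of 4.8 occupy positions 2–3 → average rank (2+3)/2 = 2.5.
The 2 values of 6.3 occupy positions 4–5 → average rank (4+5)/2 = 4.5.
I has value 6.3 → rank 4.5.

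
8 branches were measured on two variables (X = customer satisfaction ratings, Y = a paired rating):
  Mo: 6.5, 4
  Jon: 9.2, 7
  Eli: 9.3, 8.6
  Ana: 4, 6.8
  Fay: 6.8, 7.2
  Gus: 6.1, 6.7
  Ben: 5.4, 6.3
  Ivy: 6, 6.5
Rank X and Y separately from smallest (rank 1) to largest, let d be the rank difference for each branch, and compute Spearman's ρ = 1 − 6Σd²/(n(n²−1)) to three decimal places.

Ranks of variable 1: 5, 7, 8, 1, 6, 4, 2, 3
Ranks of variable 2: 1, 6, 8, 5, 7, 4, 2, 3
d = r₁ − r₂: 4, 1, 0, -4, -1, 0, 0, 0
d²: 16, 1, 0, 16, 1, 0, 0, 0; Σd² = 34
ρ = 1 − 6·34/(8·63) = 1 − 204/504 = 0.595

0.595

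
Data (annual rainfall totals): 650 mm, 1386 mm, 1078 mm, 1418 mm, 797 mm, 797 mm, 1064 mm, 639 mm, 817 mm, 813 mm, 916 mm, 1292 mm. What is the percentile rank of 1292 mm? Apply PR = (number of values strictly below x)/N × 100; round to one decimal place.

N = 12.
Strictly below 1292: 9. Equal to 1292: 1.
PR = 9/12 × 100 = 75.0

75.0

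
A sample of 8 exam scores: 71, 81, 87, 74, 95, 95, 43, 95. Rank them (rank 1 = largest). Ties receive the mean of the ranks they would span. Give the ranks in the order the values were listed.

Sorted (descending): 95, 95, 95, 87, 81, 74, 71, 43
The 3 values of 95 occupy positions 1–3 → average rank 2.

7, 5, 4, 6, 2, 2, 8, 2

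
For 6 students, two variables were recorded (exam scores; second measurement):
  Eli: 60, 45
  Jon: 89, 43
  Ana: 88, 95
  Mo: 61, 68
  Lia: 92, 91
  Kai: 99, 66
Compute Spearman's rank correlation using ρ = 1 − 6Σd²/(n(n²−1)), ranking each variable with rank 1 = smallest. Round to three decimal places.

0.086

Ranks of variable 1: 1, 4, 3, 2, 5, 6
Ranks of variable 2: 2, 1, 6, 4, 5, 3
d = r₁ − r₂: -1, 3, -3, -2, 0, 3
d²: 1, 9, 9, 4, 0, 9; Σd² = 32
ρ = 1 − 6·32/(6·35) = 1 − 192/210 = 0.086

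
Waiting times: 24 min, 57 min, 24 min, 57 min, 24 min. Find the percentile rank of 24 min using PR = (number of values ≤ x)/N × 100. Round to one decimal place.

60.0

N = 5.
Strictly below 24: 0. Equal to 24: 3.
PR = 3/5 × 100 = 60.0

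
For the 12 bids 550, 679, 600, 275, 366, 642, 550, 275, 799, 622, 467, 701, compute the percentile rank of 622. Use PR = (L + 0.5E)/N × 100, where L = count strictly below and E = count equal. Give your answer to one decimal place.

N = 12.
Strictly below 622: 7. Equal to 622: 1.
PR = (7 + 0.5·1)/12 × 100 = 62.5

62.5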